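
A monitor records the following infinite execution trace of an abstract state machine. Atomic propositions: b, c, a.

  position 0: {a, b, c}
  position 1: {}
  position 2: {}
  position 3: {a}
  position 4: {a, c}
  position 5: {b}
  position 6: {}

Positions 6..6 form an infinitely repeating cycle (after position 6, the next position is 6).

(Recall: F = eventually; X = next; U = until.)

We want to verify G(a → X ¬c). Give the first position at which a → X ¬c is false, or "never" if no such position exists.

3

Check a → X ¬c at each position in order: 0 ✓, 1 ✓, 2 ✓.
At position 3 the labels are {a} and the next position 4 has {a, c}, so a → X ¬c is false there. This is the first violation.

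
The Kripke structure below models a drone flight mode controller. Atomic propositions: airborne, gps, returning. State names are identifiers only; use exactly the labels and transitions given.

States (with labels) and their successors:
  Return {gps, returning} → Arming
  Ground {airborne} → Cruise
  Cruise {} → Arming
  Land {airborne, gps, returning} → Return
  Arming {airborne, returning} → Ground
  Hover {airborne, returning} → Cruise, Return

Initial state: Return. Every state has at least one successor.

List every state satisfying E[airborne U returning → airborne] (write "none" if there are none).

{Ground, Cruise, Land, Arming, Hover}

States satisfying airborne: {Ground, Land, Arming, Hover}.
States satisfying returning → airborne: {Ground, Cruise, Land, Arming, Hover}.
States satisfying E[airborne U returning → airborne]: {Ground, Cruise, Land, Arming, Hover}.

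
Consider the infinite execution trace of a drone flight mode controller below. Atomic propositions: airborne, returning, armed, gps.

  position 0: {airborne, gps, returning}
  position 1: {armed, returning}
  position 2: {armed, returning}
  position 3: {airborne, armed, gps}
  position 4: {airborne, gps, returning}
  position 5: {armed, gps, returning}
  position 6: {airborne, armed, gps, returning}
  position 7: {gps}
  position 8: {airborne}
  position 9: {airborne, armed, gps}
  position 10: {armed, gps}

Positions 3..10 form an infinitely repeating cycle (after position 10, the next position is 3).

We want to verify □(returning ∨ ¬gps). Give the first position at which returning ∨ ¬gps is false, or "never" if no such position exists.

Check returning ∨ ¬gps at each position in order: 0 ✓, 1 ✓, 2 ✓.
At position 3 the labels are {airborne, armed, gps}, so returning ∨ ¬gps is false there. This is the first violation.

3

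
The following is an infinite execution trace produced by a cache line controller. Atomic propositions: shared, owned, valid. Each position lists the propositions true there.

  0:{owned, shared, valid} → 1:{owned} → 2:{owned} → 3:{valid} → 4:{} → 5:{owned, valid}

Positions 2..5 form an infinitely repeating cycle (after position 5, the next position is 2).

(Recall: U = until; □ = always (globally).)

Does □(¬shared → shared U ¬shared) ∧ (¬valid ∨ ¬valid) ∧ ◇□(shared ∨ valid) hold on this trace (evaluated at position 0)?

¬shared → shared U ¬shared holds at every position 0..5, and those are all positions ever visited, so □(¬shared → shared U ¬shared) holds.
Positions where ¬shared holds: 1, 2, 3, 4, 5.
Check shared U ¬shared at each: 1→ok, 2→ok, 3→ok, 4→ok, 5→ok.
At position 0: □(¬shared → shared U ¬shared) is true; (¬valid ∨ ¬valid) ∧ ◇□(shared ∨ valid) is false; so □(¬shared → shared U ¬shared) ∧ (¬valid ∨ ¬valid) ∧ ◇□(shared ∨ valid) is false.

No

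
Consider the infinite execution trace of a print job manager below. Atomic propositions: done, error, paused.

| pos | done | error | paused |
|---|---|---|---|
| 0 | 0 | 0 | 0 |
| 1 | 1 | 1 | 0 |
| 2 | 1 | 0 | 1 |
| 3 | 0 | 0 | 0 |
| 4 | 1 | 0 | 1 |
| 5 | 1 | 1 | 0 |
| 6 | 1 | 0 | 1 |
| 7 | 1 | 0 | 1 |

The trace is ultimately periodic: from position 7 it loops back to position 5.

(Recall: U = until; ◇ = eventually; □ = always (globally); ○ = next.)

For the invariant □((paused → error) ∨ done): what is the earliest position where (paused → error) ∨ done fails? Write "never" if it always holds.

never

(paused → error) ∨ done holds at every position 0..7, and those are all the positions the trace ever visits, so the invariant □((paused → error) ∨ done) is never violated.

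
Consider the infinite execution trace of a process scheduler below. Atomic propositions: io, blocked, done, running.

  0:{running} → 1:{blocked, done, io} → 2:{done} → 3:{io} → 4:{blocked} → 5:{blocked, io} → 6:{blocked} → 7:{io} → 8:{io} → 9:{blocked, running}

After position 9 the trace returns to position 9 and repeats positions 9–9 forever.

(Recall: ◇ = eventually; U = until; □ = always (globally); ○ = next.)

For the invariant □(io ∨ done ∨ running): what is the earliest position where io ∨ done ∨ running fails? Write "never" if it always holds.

Check io ∨ done ∨ running at each position in order: 0 ✓, 1 ✓, 2 ✓, 3 ✓.
At position 4 the labels are {blocked}, so io ∨ done ∨ running is false there. This is the first violation.

4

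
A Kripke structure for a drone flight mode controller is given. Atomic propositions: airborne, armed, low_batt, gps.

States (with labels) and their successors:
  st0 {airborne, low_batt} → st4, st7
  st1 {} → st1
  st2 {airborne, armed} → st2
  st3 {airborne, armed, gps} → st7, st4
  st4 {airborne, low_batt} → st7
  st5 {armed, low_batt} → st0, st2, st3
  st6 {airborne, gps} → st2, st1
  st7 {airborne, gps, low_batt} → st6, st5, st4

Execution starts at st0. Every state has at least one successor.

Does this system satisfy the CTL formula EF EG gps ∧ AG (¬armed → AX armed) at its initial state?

No

States satisfying EG gps: ∅.
States satisfying EF EG gps: ∅.
States satisfying ¬armed → AX armed: {st2, st3, st5}.
States satisfying AG (¬armed → AX armed): {st2}.
States satisfying EF EG gps ∧ AG (¬armed → AX armed): ∅.
st0 ∉ Sat(EF EG gps ∧ AG (¬armed → AX armed)).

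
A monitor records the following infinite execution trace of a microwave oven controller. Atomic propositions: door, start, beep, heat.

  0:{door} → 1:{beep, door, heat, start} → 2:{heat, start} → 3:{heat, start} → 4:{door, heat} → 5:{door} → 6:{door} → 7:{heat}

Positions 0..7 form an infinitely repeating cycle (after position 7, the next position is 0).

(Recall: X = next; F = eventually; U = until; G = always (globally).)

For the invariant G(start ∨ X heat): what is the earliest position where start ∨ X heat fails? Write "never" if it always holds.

4

Check start ∨ X heat at each position in order: 0 ✓, 1 ✓, 2 ✓, 3 ✓.
At position 4 the labels are {door, heat} and the next position 5 has {door}, so start ∨ X heat is false there. This is the first violation.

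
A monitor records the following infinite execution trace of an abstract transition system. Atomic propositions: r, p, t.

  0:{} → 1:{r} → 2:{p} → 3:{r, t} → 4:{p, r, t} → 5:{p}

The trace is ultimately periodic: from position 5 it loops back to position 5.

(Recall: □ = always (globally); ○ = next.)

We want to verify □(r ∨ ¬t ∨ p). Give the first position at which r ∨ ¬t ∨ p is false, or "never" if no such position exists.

never

r ∨ ¬t ∨ p holds at every position 0..5, and those are all the positions the trace ever visits, so the invariant □(r ∨ ¬t ∨ p) is never violated.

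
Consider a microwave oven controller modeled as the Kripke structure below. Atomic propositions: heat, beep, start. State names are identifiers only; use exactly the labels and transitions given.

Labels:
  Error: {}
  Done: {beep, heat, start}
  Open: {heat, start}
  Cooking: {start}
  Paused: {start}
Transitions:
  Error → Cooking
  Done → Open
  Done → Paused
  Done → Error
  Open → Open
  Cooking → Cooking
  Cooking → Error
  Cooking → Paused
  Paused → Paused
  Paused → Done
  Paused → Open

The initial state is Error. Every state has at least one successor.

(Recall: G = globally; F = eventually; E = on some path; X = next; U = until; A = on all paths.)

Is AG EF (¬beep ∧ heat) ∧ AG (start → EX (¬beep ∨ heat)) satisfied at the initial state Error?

Yes

States satisfying EF (¬beep ∧ heat): {Error, Done, Open, Cooking, Paused}.
States satisfying AG EF (¬beep ∧ heat): {Error, Done, Open, Cooking, Paused}.
States satisfying start → EX (¬beep ∨ heat): {Error, Done, Open, Cooking, Paused}.
States satisfying AG (start → EX (¬beep ∨ heat)): {Error, Done, Open, Cooking, Paused}.
States satisfying AG EF (¬beep ∧ heat) ∧ AG (start → EX (¬beep ∨ heat)): {Error, Done, Open, Cooking, Paused}.
Error ∈ Sat(AG EF (¬beep ∧ heat) ∧ AG (start → EX (¬beep ∨ heat))).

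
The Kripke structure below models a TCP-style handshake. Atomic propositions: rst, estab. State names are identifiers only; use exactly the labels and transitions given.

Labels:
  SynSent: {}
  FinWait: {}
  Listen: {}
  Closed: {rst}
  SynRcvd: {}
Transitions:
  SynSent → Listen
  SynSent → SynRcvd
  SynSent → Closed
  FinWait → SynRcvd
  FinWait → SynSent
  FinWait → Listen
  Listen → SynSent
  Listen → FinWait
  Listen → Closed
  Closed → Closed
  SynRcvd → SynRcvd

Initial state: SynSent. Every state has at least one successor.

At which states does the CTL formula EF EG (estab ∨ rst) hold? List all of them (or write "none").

{SynSent, FinWait, Listen, Closed}

States satisfying EG (estab ∨ rst): {Closed}.
States satisfying EF EG (estab ∨ rst): {SynSent, FinWait, Listen, Closed}.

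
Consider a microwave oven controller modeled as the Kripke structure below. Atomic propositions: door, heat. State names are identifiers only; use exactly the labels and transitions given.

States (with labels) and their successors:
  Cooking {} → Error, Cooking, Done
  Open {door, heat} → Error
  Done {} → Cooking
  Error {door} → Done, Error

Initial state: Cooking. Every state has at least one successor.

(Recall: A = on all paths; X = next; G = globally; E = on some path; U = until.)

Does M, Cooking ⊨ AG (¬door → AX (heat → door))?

States satisfying ¬door → AX (heat → door): {Cooking, Open, Done, Error}.
States satisfying AG (¬door → AX (heat → door)): {Cooking, Open, Done, Error}.
Every state reachable from Cooking satisfies ¬door → AX (heat → door).
Cooking ∈ Sat(AG (¬door → AX (heat → door))).

Holds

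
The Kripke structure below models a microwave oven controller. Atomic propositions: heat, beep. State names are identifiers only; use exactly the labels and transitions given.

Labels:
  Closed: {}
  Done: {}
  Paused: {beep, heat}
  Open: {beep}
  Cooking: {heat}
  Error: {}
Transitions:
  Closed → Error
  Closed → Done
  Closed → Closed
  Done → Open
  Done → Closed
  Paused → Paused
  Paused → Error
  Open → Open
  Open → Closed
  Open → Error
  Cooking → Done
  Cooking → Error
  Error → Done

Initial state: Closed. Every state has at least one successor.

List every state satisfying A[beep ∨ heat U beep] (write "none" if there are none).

{Paused, Open}

States satisfying beep ∨ heat: {Paused, Open, Cooking}.
States satisfying beep: {Paused, Open}.
States satisfying A[beep ∨ heat U beep]: {Paused, Open}.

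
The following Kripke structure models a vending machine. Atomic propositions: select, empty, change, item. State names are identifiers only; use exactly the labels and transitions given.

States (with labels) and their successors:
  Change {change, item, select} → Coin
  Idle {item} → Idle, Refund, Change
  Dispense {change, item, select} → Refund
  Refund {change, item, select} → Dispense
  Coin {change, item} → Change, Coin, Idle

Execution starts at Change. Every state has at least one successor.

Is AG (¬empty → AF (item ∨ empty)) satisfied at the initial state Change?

States satisfying ¬empty → AF (item ∨ empty): {Change, Idle, Dispense, Refund, Coin}.
States satisfying AG (¬empty → AF (item ∨ empty)): {Change, Idle, Dispense, Refund, Coin}.
Every state reachable from Change satisfies ¬empty → AF (item ∨ empty).
Change ∈ Sat(AG (¬empty → AF (item ∨ empty))).

Holds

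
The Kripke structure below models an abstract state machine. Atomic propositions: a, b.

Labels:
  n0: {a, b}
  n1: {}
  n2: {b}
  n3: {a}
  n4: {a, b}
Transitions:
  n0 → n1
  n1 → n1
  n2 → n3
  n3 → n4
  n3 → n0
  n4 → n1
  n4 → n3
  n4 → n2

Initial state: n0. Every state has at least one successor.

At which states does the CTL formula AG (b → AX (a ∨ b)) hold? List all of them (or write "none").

{n1}

States satisfying b → AX (a ∨ b): {n1, n2, n3}.
States satisfying AG (b → AX (a ∨ b)): {n1}.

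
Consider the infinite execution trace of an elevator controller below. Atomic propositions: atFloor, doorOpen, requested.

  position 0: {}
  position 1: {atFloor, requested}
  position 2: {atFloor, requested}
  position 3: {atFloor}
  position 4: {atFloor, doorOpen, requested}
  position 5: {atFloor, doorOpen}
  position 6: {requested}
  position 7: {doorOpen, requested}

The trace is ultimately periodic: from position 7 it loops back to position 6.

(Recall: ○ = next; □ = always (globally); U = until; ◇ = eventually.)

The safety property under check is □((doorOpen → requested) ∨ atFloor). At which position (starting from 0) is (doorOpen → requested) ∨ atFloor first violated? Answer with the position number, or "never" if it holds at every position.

never

(doorOpen → requested) ∨ atFloor holds at every position 0..7, and those are all the positions the trace ever visits, so the invariant □((doorOpen → requested) ∨ atFloor) is never violated.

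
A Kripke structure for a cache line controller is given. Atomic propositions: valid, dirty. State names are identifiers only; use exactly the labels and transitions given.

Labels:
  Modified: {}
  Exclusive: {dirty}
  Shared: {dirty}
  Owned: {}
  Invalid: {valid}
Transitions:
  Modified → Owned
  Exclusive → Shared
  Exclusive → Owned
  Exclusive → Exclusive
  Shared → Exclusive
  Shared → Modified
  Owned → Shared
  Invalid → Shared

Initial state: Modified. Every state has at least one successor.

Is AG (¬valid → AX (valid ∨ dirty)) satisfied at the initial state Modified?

States satisfying ¬valid → AX (valid ∨ dirty): {Owned, Invalid}.
States satisfying AG (¬valid → AX (valid ∨ dirty)): ∅.
Exclusive is reachable from Modified and violates ¬valid → AX (valid ∨ dirty), so AG fails at Modified.
Modified ∉ Sat(AG (¬valid → AX (valid ∨ dirty))).

No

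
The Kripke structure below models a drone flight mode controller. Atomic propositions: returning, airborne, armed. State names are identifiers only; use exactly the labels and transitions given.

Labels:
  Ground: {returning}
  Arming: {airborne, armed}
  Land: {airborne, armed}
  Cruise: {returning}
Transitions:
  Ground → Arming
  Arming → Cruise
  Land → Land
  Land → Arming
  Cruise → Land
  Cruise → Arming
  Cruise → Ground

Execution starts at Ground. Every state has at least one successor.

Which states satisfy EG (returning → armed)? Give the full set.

{Land}

States satisfying returning → armed: {Arming, Land}.
States satisfying EG (returning → armed): {Land}.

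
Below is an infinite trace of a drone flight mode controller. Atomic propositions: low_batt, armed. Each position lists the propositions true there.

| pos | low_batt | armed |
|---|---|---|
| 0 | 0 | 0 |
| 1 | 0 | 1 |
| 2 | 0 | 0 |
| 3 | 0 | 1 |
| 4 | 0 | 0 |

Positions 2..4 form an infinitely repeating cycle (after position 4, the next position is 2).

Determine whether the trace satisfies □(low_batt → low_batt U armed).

Holds

low_batt → low_batt U armed holds at every position 0..4, and those are all positions ever visited, so □(low_batt → low_batt U armed) holds.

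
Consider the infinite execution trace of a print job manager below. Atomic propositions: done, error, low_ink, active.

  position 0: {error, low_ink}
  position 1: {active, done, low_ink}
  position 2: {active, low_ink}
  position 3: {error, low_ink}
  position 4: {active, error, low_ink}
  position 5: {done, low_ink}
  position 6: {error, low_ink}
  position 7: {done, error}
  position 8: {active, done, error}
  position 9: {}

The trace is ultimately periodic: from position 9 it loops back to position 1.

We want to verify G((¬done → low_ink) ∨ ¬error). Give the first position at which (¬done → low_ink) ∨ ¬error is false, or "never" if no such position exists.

(¬done → low_ink) ∨ ¬error holds at every position 0..9, and those are all the positions the trace ever visits, so the invariant G((¬done → low_ink) ∨ ¬error) is never violated.

never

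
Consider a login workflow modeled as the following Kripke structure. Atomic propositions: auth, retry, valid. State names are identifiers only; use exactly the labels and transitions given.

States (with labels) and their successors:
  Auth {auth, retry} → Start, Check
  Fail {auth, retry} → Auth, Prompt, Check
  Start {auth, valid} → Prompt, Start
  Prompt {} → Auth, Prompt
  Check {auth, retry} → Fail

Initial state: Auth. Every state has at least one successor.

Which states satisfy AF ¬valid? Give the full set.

States satisfying ¬valid: {Auth, Fail, Prompt, Check}.
States satisfying AF ¬valid: {Auth, Fail, Prompt, Check}.

{Auth, Fail, Prompt, Check}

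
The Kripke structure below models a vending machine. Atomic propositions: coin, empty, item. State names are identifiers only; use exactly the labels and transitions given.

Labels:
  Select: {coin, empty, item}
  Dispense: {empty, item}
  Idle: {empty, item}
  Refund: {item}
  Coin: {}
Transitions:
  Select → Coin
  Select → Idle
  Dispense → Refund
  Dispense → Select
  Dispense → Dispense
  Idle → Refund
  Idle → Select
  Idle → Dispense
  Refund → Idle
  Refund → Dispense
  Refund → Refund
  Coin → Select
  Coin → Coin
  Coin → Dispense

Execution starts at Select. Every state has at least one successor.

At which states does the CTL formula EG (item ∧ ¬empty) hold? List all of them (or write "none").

States satisfying item ∧ ¬empty: {Refund}.
States satisfying EG (item ∧ ¬empty): {Refund}.

{Refund}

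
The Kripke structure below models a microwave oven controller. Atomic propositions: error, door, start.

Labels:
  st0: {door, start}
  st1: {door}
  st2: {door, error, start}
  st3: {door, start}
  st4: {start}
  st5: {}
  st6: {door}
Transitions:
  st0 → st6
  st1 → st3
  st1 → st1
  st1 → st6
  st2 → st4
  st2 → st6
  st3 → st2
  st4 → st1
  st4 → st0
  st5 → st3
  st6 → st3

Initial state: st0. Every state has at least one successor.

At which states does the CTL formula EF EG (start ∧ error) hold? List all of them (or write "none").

States satisfying EG (start ∧ error): ∅.
States satisfying EF EG (start ∧ error): ∅.

none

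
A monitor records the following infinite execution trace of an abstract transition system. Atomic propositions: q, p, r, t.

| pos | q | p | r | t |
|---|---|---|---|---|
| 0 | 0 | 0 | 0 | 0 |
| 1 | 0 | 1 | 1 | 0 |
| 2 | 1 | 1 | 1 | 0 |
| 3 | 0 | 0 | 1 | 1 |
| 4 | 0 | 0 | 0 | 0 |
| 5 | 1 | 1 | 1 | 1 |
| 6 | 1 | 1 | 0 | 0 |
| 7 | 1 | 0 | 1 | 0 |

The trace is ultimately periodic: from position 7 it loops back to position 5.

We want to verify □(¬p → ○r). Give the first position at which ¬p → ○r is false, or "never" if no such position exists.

Check ¬p → ○r at each position in order: 0 ✓, 1 ✓, 2 ✓.
At position 3 the labels are {r, t} and the next position 4 has {}, so ¬p → ○r is false there. This is the first violation.

3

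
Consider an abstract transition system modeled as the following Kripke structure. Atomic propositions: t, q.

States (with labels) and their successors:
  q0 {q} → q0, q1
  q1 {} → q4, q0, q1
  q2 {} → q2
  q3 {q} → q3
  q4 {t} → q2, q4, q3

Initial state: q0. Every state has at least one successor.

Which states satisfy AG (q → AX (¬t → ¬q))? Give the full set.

States satisfying q → AX (¬t → ¬q): {q1, q2, q4}.
States satisfying AG (q → AX (¬t → ¬q)): {q2}.

{q2}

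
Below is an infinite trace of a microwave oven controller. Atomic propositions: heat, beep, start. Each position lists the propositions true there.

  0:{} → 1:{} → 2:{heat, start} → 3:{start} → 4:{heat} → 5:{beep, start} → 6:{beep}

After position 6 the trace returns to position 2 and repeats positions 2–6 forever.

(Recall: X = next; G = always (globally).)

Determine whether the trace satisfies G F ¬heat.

F ¬heat holds at every position 0..6, and those are all positions ever visited, so G F ¬heat holds.

Holds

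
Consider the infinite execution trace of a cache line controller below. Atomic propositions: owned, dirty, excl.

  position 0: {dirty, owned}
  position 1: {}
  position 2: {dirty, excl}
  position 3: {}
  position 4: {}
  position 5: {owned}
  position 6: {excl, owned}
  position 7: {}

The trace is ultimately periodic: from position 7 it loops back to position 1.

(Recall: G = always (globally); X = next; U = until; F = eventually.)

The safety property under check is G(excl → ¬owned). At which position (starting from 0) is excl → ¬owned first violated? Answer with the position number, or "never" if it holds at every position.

6

Check excl → ¬owned at each position in order: 0 ✓, 1 ✓, 2 ✓, 3 ✓, 4 ✓, 5 ✓.
At position 6 the labels are {excl, owned}, so excl → ¬owned is false there. This is the first violation.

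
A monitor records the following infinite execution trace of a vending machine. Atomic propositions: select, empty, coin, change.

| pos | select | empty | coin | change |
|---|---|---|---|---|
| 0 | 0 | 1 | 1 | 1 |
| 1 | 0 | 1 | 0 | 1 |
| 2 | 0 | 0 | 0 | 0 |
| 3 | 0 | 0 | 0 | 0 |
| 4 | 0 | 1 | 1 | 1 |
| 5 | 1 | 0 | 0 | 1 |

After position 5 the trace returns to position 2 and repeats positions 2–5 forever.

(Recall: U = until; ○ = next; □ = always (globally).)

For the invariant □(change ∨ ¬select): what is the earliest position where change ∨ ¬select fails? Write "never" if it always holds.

never

change ∨ ¬select holds at every position 0..5, and those are all the positions the trace ever visits, so the invariant □(change ∨ ¬select) is never violated.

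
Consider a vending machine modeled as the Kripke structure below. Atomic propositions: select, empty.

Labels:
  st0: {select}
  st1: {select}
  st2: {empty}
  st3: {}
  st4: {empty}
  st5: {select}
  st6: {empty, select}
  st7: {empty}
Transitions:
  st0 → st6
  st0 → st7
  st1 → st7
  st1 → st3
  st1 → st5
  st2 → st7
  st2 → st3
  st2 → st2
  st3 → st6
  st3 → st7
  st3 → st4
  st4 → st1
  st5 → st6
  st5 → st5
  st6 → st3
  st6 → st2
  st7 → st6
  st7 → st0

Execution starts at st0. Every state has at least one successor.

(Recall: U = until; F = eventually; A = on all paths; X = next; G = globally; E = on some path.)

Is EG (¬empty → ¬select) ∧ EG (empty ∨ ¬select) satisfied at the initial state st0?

States satisfying ¬empty → ¬select: {st2, st3, st4, st6, st7}.
States satisfying EG (¬empty → ¬select): {st2, st3, st6, st7}.
States satisfying empty ∨ ¬select: {st2, st3, st4, st6, st7}.
States satisfying EG (empty ∨ ¬select): {st2, st3, st6, st7}.
States satisfying EG (¬empty → ¬select) ∧ EG (empty ∨ ¬select): {st2, st3, st6, st7}.
st0 ∉ Sat(EG (¬empty → ¬select) ∧ EG (empty ∨ ¬select)).

Violated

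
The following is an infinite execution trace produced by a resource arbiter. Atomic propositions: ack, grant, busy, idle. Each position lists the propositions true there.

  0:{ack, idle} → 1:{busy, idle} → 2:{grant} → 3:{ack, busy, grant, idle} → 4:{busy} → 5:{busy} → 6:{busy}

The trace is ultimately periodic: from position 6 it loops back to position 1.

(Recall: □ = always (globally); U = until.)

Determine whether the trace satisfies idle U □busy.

Walking from position 0: at position 2, □busy has not yet held and idle fails, so idle U □busy is false.

Does not hold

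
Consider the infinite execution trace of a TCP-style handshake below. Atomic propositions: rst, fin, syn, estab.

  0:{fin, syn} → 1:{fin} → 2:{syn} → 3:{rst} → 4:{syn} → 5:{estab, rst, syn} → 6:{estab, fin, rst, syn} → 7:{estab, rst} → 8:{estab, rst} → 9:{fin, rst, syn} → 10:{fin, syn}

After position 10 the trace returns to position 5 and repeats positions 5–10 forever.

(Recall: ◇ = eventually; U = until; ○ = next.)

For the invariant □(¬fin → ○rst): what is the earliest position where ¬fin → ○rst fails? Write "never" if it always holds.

3

Check ¬fin → ○rst at each position in order: 0 ✓, 1 ✓, 2 ✓.
At position 3 the labels are {rst} and the next position 4 has {syn}, so ¬fin → ○rst is false there. This is the first violation.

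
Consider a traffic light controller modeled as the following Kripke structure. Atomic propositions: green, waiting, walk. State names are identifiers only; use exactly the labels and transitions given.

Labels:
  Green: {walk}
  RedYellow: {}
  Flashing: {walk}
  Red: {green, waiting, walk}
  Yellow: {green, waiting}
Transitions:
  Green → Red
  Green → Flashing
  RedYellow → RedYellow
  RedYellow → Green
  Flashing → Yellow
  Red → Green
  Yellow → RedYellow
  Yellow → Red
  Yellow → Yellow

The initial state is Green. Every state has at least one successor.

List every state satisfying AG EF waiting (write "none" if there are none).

States satisfying EF waiting: {Green, RedYellow, Flashing, Red, Yellow}.
States satisfying AG EF waiting: {Green, RedYellow, Flashing, Red, Yellow}.

{Green, RedYellow, Flashing, Red, Yellow}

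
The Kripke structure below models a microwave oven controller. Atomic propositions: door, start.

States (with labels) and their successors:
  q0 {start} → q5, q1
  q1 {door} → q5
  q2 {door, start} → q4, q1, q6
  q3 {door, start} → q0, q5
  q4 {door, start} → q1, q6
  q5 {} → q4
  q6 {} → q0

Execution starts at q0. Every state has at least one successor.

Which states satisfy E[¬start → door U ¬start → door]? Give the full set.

States satisfying ¬start → door: {q0, q1, q2, q3, q4}.
States satisfying E[¬start → door U ¬start → door]: {q0, q1, q2, q3, q4}.

{q0, q1, q2, q3, q4}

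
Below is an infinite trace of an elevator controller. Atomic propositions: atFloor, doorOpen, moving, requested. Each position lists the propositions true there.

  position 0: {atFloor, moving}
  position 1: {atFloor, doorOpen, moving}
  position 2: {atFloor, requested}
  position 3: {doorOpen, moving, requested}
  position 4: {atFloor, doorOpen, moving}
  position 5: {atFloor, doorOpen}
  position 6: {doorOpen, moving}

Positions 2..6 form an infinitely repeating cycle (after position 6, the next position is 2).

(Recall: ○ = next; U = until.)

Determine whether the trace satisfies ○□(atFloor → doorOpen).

The position after 0 is 1; □(atFloor → doorOpen) is false there.

No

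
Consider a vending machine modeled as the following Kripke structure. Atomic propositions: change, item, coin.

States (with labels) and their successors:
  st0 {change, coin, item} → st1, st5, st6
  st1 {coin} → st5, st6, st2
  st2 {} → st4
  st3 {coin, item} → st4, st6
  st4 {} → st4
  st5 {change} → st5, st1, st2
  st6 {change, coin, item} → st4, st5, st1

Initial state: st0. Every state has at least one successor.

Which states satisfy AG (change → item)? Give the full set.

States satisfying change → item: {st0, st1, st2, st3, st4, st6}.
States satisfying AG (change → item): {st2, st4}.

{st2, st4}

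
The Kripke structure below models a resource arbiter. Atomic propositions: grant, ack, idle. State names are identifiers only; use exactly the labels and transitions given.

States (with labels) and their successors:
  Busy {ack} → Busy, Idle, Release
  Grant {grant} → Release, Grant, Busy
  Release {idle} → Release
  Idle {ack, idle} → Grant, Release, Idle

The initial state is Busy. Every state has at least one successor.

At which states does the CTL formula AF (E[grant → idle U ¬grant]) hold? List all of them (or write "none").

States satisfying E[grant → idle U ¬grant]: {Busy, Release, Idle}.
States satisfying AF (E[grant → idle U ¬grant]): {Busy, Release, Idle}.

{Busy, Release, Idle}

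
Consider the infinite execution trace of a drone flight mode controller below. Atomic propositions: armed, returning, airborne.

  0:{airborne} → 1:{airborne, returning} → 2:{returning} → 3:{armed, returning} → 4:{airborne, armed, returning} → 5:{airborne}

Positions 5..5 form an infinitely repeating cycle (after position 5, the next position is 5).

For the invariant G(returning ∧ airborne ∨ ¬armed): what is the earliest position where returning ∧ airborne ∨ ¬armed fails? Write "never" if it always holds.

Check returning ∧ airborne ∨ ¬armed at each position in order: 0 ✓, 1 ✓, 2 ✓.
At position 3 the labels are {armed, returning}, so returning ∧ airborne ∨ ¬armed is false there. This is the first violation.

3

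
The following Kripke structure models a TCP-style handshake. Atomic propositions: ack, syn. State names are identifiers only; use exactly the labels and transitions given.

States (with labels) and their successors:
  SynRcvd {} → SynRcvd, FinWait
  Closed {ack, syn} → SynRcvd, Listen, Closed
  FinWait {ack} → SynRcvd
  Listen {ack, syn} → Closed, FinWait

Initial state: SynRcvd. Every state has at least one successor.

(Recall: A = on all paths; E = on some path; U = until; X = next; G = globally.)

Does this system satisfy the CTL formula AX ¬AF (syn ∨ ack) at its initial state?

States satisfying ¬AF (syn ∨ ack): {SynRcvd}.
States satisfying AX ¬AF (syn ∨ ack): {FinWait}.
SynRcvd ∉ Sat(AX ¬AF (syn ∨ ack)).

Does not hold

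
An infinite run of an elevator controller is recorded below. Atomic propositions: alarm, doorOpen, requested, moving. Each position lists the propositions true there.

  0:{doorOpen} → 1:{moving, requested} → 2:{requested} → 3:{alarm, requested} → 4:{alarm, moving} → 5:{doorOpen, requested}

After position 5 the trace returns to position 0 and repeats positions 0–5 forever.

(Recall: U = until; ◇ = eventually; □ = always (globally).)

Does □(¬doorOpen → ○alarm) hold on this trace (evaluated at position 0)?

¬doorOpen → ○alarm must hold at every position from 0 onward. It fails at position 1, so □(¬doorOpen → ○alarm) is false.
Positions where ¬doorOpen holds: 1, 2, 3, 4.
Check ○alarm at each: 1→fails, 2→ok, 3→ok, 4→fails.

No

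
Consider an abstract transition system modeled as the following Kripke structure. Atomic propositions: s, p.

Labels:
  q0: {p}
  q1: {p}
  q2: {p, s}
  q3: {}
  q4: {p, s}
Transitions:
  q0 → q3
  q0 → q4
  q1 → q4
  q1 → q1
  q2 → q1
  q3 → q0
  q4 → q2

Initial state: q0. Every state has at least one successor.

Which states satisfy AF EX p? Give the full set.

States satisfying EX p: {q0, q1, q2, q3, q4}.
States satisfying AF EX p: {q0, q1, q2, q3, q4}.

{q0, q1, q2, q3, q4}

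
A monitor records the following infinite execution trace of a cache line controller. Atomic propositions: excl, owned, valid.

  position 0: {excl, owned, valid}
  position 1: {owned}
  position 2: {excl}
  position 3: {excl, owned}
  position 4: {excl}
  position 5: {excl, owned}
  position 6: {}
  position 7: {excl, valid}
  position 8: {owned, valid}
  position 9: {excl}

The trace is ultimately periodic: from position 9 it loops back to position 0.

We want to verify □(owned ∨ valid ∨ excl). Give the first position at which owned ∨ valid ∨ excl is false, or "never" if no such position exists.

Check owned ∨ valid ∨ excl at each position in order: 0 ✓, 1 ✓, 2 ✓, 3 ✓, 4 ✓, 5 ✓.
At position 6 the labels are {}, so owned ∨ valid ∨ excl is false there. This is the first violation.

6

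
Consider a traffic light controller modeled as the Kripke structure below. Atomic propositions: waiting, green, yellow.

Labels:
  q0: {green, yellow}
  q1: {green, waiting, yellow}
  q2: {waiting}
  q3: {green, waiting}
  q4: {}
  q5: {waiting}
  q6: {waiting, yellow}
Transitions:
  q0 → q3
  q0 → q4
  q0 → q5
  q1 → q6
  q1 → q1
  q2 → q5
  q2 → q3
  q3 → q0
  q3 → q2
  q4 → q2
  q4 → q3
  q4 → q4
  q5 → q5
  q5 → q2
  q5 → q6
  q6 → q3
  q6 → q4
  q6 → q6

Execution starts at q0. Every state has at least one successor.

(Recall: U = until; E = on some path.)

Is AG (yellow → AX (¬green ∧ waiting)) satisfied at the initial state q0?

Violated

States satisfying yellow → AX (¬green ∧ waiting): {q2, q3, q4, q5}.
States satisfying AG (yellow → AX (¬green ∧ waiting)): ∅.
q0 is reachable from q0 and violates yellow → AX (¬green ∧ waiting), so AG fails at q0.
q0 ∉ Sat(AG (yellow → AX (¬green ∧ waiting))).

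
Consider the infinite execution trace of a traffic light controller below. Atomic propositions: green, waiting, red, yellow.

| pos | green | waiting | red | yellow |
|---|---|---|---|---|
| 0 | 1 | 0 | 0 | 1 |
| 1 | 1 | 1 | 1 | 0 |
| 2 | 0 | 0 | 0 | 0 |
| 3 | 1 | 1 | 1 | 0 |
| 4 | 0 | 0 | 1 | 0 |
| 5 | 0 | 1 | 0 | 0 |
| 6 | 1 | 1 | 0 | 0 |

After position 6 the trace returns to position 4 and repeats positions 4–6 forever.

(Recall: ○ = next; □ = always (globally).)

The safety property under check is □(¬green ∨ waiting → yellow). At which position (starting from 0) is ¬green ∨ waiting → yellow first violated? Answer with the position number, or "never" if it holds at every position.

Check ¬green ∨ waiting → yellow at each position in order: 0 ✓.
At position 1 the labels are {green, red, waiting}, so ¬green ∨ waiting → yellow is false there. This is the first violation.

1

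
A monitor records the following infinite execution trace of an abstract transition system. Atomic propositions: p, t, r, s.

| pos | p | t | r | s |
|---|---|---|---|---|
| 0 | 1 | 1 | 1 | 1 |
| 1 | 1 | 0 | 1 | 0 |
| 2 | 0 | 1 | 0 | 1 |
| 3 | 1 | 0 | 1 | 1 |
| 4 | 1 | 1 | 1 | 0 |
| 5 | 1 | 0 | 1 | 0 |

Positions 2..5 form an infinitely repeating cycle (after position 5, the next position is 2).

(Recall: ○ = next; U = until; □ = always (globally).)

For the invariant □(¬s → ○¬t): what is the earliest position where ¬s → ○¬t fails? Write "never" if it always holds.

Check ¬s → ○¬t at each position in order: 0 ✓.
At position 1 the labels are {p, r} and the next position 2 has {s, t}, so ¬s → ○¬t is false there. This is the first violation.

1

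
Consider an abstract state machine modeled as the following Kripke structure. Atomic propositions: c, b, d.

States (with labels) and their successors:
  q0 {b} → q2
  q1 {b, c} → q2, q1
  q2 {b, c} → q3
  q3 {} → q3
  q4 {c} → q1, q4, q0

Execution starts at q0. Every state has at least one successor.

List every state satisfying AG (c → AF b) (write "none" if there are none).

States satisfying c → AF b: {q0, q1, q2, q3}.
States satisfying AG (c → AF b): {q0, q1, q2, q3}.

{q0, q1, q2, q3}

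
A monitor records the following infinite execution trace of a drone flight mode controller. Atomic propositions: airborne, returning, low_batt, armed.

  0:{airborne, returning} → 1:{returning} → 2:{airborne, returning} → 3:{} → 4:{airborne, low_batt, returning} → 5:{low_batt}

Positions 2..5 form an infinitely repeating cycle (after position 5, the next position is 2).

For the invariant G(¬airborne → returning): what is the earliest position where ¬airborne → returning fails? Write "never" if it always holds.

3

Check ¬airborne → returning at each position in order: 0 ✓, 1 ✓, 2 ✓.
At position 3 the labels are {}, so ¬airborne → returning is false there. This is the first violation.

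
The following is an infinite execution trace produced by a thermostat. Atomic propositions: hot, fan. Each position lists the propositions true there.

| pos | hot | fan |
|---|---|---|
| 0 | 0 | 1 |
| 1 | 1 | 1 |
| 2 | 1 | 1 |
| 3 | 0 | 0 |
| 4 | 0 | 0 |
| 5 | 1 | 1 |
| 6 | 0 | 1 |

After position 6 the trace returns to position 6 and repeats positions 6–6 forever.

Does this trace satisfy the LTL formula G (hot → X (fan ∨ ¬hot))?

hot → X (fan ∨ ¬hot) holds at every position 0..6, and those are all positions ever visited, so G (hot → X (fan ∨ ¬hot)) holds.
Positions where hot holds: 1, 2, 5.
Check X (fan ∨ ¬hot) at each: 1→ok, 2→ok, 5→ok.

Holds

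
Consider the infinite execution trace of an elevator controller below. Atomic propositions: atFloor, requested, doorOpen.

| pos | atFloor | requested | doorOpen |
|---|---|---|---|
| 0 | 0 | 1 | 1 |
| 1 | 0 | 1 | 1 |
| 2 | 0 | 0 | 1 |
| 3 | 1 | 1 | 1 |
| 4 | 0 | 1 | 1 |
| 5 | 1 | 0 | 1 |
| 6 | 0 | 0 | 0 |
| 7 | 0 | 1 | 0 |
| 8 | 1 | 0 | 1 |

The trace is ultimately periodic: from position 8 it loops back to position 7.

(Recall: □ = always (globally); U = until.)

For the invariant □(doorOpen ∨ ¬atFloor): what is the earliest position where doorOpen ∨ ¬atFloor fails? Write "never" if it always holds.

doorOpen ∨ ¬atFloor holds at every position 0..8, and those are all the positions the trace ever visits, so the invariant □(doorOpen ∨ ¬atFloor) is never violated.

never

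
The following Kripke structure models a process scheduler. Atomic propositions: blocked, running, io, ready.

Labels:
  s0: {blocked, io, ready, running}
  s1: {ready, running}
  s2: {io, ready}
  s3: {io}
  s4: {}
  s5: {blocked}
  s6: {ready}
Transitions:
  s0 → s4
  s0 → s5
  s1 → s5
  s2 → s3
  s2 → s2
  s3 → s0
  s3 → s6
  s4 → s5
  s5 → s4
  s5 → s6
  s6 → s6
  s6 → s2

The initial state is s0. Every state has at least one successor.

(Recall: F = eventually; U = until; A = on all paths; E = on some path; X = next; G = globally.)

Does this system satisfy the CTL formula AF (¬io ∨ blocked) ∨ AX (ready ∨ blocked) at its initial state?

States satisfying ¬io ∨ blocked: {s0, s1, s4, s5, s6}.
States satisfying AF (¬io ∨ blocked): {s0, s1, s3, s4, s5, s6}.
States satisfying ready ∨ blocked: {s0, s1, s2, s5, s6}.
States satisfying AX (ready ∨ blocked): {s1, s3, s4, s6}.
States satisfying AF (¬io ∨ blocked) ∨ AX (ready ∨ blocked): {s0, s1, s3, s4, s5, s6}.
s0 ∈ Sat(AF (¬io ∨ blocked) ∨ AX (ready ∨ blocked)).

Holds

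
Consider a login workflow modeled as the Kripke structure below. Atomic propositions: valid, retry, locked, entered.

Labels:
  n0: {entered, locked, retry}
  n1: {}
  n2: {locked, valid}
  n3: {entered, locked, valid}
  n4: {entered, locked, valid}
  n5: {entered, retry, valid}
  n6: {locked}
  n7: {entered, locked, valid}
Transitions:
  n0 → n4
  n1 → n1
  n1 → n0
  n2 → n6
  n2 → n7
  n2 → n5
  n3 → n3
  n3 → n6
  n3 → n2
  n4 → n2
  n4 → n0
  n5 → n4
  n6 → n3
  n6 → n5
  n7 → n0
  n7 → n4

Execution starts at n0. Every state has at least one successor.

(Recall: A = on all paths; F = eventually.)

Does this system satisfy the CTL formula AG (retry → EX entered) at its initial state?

States satisfying retry → EX entered: {n0, n1, n2, n3, n4, n5, n6, n7}.
States satisfying AG (retry → EX entered): {n0, n1, n2, n3, n4, n5, n6, n7}.
Every state reachable from n0 satisfies retry → EX entered.
n0 ∈ Sat(AG (retry → EX entered)).

Holds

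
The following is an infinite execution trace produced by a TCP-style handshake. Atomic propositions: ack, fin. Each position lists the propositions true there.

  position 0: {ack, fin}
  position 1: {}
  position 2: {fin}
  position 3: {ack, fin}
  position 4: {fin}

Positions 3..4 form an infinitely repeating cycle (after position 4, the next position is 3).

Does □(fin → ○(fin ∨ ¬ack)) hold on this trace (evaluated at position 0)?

fin → ○(fin ∨ ¬ack) holds at every position 0..4, and those are all positions ever visited, so □(fin → ○(fin ∨ ¬ack)) holds.
Positions where fin holds: 0, 2, 3, 4.
Check ○(fin ∨ ¬ack) at each: 0→ok, 2→ok, 3→ok, 4→ok.

Satisfied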